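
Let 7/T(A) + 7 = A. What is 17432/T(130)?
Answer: 2144136/7 ≈ 3.0631e+5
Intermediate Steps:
T(A) = 7/(-7 + A)
17432/T(130) = 17432/((7/(-7 + 130))) = 17432/((7/123)) = 17432/((7*(1/123))) = 17432/(7/123) = 17432*(123/7) = 2144136/7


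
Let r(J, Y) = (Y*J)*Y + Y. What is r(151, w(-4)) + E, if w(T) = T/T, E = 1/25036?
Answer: 3805473/25036 ≈ 152.00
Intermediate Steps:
E = 1/25036 ≈ 3.9943e-5
w(T) = 1
r(J, Y) = Y + J*Y**2 (r(J, Y) = (J*Y)*Y + Y = J*Y**2 + Y = Y + J*Y**2)
r(151, w(-4)) + E = 1*(1 + 151*1) + 1/25036 = 1*(1 + 151) + 1/25036 = 1*152 + 1/25036 = 152 + 1/25036 = 3805473/25036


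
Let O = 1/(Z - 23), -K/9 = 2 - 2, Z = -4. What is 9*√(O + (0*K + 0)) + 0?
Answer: I*√3 ≈ 1.732*I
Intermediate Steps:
K = 0 (K = -9*(2 - 2) = -9*0 = 0)
O = -1/27 (O = 1/(-4 - 23) = 1/(-27) = -1/27 ≈ -0.037037)
9*√(O + (0*K + 0)) + 0 = 9*√(-1/27 + (0*0 + 0)) + 0 = 9*√(-1/27 + (0 + 0)) + 0 = 9*√(-1/27 + 0) + 0 = 9*√(-1/27) + 0 = 9*(I*√3/9) + 0 = I*√3 + 0 = I*√3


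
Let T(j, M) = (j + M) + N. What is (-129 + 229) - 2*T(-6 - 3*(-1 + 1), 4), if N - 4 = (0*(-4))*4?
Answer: 96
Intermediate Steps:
N = 4 (N = 4 + (0*(-4))*4 = 4 + 0*4 = 4 + 0 = 4)
T(j, M) = 4 + M + j (T(j, M) = (j + M) + 4 = (M + j) + 4 = 4 + M + j)
(-129 + 229) - 2*T(-6 - 3*(-1 + 1), 4) = (-129 + 229) - 2*(4 + 4 + (-6 - 3*(-1 + 1))) = 100 - 2*(4 + 4 + (-6 - 3*0)) = 100 - 2*(4 + 4 + (-6 - 1*0)) = 100 - 2*(4 + 4 + (-6 + 0)) = 100 - 2*(4 + 4 - 6) = 100 - 2*2 = 100 - 4 = 96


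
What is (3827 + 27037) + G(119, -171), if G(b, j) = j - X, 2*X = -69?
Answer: 61455/2 ≈ 30728.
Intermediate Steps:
X = -69/2 (X = (½)*(-69) = -69/2 ≈ -34.500)
G(b, j) = 69/2 + j (G(b, j) = j - 1*(-69/2) = j + 69/2 = 69/2 + j)
(3827 + 27037) + G(119, -171) = (3827 + 27037) + (69/2 - 171) = 30864 - 273/2 = 61455/2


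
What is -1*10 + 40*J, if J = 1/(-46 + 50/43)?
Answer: -2625/241 ≈ -10.892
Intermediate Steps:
J = -43/1928 (J = 1/(-46 + 50*(1/43)) = 1/(-46 + 50/43) = 1/(-1928/43) = -43/1928 ≈ -0.022303)
-1*10 + 40*J = -1*10 + 40*(-43/1928) = -10 - 215/241 = -2625/241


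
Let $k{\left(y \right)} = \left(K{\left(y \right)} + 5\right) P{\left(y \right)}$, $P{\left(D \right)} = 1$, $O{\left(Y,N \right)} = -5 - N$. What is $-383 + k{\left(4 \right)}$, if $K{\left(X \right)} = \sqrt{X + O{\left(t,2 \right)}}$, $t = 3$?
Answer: $-378 + i \sqrt{3} \approx -378.0 + 1.732 i$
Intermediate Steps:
$K{\left(X \right)} = \sqrt{-7 + X}$ ($K{\left(X \right)} = \sqrt{X - 7} = \sqrt{-7 + X}$)
$k{\left(y \right)} = 5 + \sqrt{-7 + y}$ ($k{\left(y \right)} = \left(\sqrt{-7 + y} + 5\right) 1 = \left(5 + \sqrt{-7 + y}\right) 1 = 5 + \sqrt{-7 + y}$)
$-383 + k{\left(4 \right)} = -383 + \left(5 + \sqrt{-7 + 4}\right) = -383 + \left(5 + \sqrt{-3}\right) = -383 + \left(5 + i \sqrt{3}\right) = -378 + i \sqrt{3}$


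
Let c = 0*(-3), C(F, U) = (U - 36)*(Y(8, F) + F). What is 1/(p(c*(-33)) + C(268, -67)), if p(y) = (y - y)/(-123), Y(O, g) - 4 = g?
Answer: -1/55620 ≈ -1.7979e-5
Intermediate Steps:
Y(O, g) = 4 + g
C(F, U) = (-36 + U)*(4 + 2*F) (C(F, U) = (U - 36)*((4 + F) + F) = (-36 + U)*(4 + 2*F))
c = 0
p(y) = 0 (p(y) = 0*(-1/123) = 0)
1/(p(c*(-33)) + C(268, -67)) = 1/(0 + (-144 - 72*268 + 268*(-67) - 67*(4 + 268))) = 1/(0 + (-144 - 19296 - 17956 - 67*272)) = 1/(0 + (-144 - 19296 - 17956 - 18224)) = 1/(0 - 55620) = 1/(-55620) = -1/55620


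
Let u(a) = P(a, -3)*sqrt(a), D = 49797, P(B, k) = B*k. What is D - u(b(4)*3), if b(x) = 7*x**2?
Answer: 49797 + 4032*sqrt(21) ≈ 68274.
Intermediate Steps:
u(a) = -3*a**(3/2) (u(a) = (a*(-3))*sqrt(a) = (-3*a)*sqrt(a) = -3*a**(3/2))
D - u(b(4)*3) = 49797 - (-3)*((7*4**2)*3)**(3/2) = 49797 - (-3)*((7*16)*3)**(3/2) = 49797 - (-3)*(112*3)**(3/2) = 49797 - (-3)*336**(3/2) = 49797 - (-3)*1344*sqrt(21) = 49797 - (-4032)*sqrt(21) = 49797 + 4032*sqrt(21)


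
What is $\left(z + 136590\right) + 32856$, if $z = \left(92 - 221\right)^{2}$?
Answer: $186087$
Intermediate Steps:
$z = 16641$ ($z = \left(-129\right)^{2} = 16641$)
$\left(z + 136590\right) + 32856 = \left(16641 + 136590\right) + 32856 = 153231 + 32856 = 186087$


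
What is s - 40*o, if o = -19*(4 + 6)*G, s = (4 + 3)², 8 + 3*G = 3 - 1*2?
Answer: -53053/3 ≈ -17684.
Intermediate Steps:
G = -7/3 (G = -8/3 + (3 - 1*2)/3 = -8/3 + (3 - 2)/3 = -8/3 + (⅓)*1 = -8/3 + ⅓ = -7/3 ≈ -2.3333)
s = 49 (s = 7² = 49)
o = 1330/3 (o = -19*(4 + 6)*(-7)/3 = -190*(-7)/3 = -19*(-70/3) = 1330/3 ≈ 443.33)
s - 40*o = 49 - 40*1330/3 = 49 - 53200/3 = -53053/3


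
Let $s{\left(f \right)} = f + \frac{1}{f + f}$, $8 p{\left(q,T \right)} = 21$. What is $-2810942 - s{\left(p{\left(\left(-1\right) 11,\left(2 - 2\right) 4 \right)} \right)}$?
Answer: $- \frac{472238729}{168} \approx -2.8109 \cdot 10^{6}$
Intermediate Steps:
$p{\left(q,T \right)} = \frac{21}{8}$ ($p{\left(q,T \right)} = \frac{1}{8} \cdot 21 = \frac{21}{8}$)
$s{\left(f \right)} = f + \frac{1}{2 f}$
$-2810942 - s{\left(p{\left(\left(-1\right) 11,\left(2 - 2\right) 4 \right)} \right)} = -2810942 - \left(\frac{21}{8} + \frac{1}{2 \cdot \frac{21}{8}}\right) = -2810942 - \left(\frac{21}{8} + \frac{1}{2} \cdot \frac{8}{21}\right) = -2810942 - \left(\frac{21}{8} + \frac{4}{21}\right) = -2810942 - \frac{473}{168} = - \frac{472238729}{168}$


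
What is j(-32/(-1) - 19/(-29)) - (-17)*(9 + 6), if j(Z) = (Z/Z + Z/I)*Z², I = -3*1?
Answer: -752598155/73167 ≈ -10286.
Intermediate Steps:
I = -3
j(Z) = Z²*(1 - Z/3) (j(Z) = (Z/Z + Z/(-3))*Z² = (1 + Z*(-⅓))*Z² = (1 - Z/3)*Z² = Z²*(1 - Z/3))
j(-32/(-1) - 19/(-29)) - (-17)*(9 + 6) = (-32/(-1) - 19/(-29))²*(3 - (-32/(-1) - 19/(-29)))/3 - (-17)*(9 + 6) = (-32*(-1) - 19*(-1/29))²*(3 - (-32*(-1) - 19*(-1/29)))/3 - (-17)*15 = (32 + 19/29)²*(3 - (32 + 19/29))/3 - 1*(-255) = (947/29)²*(3 - 1*947/29)/3 + 255 = (⅓)*(896809/841)*(3 - 947/29) + 255 = (⅓)*(896809/841)*(-860/29) + 255 = -771255740/73167 + 255 = -752598155/73167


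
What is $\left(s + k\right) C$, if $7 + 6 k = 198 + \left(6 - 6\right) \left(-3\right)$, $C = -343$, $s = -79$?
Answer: $\frac{97069}{6} \approx 16178.0$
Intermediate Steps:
$k = \frac{191}{6}$ ($k = - \frac{7}{6} + \frac{198 + \left(6 - 6\right) \left(-3\right)}{6} = - \frac{7}{6} + \frac{198 + 0 \left(-3\right)}{6} = - \frac{7}{6} + \frac{198 + 0}{6} = - \frac{7}{6} + \frac{1}{6} \cdot 198 = - \frac{7}{6} + 33 = \frac{191}{6} \approx 31.833$)
$\left(s + k\right) C = \left(-79 + \frac{191}{6}\right) \left(-343\right) = \left(- \frac{283}{6}\right) \left(-343\right) = \frac{97069}{6}$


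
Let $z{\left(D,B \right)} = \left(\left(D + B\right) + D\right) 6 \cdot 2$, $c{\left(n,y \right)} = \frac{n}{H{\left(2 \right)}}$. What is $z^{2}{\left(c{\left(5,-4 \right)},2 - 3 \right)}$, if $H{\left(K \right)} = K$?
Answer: $2304$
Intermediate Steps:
$c{\left(n,y \right)} = \frac{n}{2}$
$z{\left(D,B \right)} = 12 B + 24 D$ ($z{\left(D,B \right)} = \left(\left(B + D\right) + D\right) 6 \cdot 2 = \left(B + 2 D\right) 6 \cdot 2 = \left(6 B + 12 D\right) 2 = 12 B + 24 D$)
$z^{2}{\left(c{\left(5,-4 \right)},2 - 3 \right)} = \left(12 \left(2 - 3\right) + 24 \cdot \frac{1}{2} \cdot 5\right)^{2} = \left(12 \left(-1\right) + 24 \cdot \frac{5}{2}\right)^{2} = \left(-12 + 60\right)^{2} = 48^{2} = 2304$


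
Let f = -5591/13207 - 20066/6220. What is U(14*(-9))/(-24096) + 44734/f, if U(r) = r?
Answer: -7378971265384219/601973665456 ≈ -12258.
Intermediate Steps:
f = -149893841/41073770 (f = -5591*1/13207 - 20066*1/6220 = -5591/13207 - 10033/3110 = -149893841/41073770 ≈ -3.6494)
U(14*(-9))/(-24096) + 44734/f = (14*(-9))/(-24096) + 44734/(-149893841/41073770) = -126*(-1/24096) + 44734*(-41073770/149893841) = 21/4016 - 1837394027180/149893841 = -7378971265384219/601973665456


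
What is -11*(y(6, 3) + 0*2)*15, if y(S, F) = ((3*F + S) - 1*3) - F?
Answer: -1485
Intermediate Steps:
y(S, F) = -3 + S + 2*F (y(S, F) = ((S + 3*F) - 3) - F = (-3 + S + 3*F) - F = -3 + S + 2*F)
-11*(y(6, 3) + 0*2)*15 = -11*((-3 + 6 + 2*3) + 0*2)*15 = -11*((-3 + 6 + 6) + 0)*15 = -11*(9 + 0)*15 = -11*9*15 = -99*15 = -1485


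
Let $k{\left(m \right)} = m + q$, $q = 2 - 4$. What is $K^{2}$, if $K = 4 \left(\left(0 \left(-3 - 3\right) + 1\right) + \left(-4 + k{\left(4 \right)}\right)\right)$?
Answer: $16$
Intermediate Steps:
$q = -2$ ($q = 2 - 4 = -2$)
$k{\left(m \right)} = -2 + m$ ($k{\left(m \right)} = m - 2 = -2 + m$)
$K = -4$ ($K = 4 \left(\left(0 \left(-3 - 3\right) + 1\right) + \left(-4 + \left(-2 + 4\right)\right)\right) = 4 \left(\left(0 \left(-3 - 3\right) + 1\right) + \left(-4 + 2\right)\right) = 4 \left(\left(0 \left(-6\right) + 1\right) - 2\right) = 4 \left(\left(0 + 1\right) - 2\right) = 4 \left(1 - 2\right) = 4 \left(-1\right) = -4$)
$K^{2} = \left(-4\right)^{2} = 16$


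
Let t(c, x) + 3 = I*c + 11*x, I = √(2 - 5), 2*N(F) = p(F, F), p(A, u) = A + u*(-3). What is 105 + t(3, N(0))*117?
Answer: -246 + 351*I*√3 ≈ -246.0 + 607.95*I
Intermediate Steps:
p(A, u) = A - 3*u
N(F) = -F (N(F) = (F - 3*F)/2 = (-2*F)/2 = -F)
I = I*√3 (I = √(-3) = I*√3 ≈ 1.732*I)
t(c, x) = -3 + 11*x + I*c*√3 (t(c, x) = -3 + ((I*√3)*c + 11*x) = -3 + (I*c*√3 + 11*x) = -3 + (11*x + I*c*√3) = -3 + 11*x + I*c*√3)
105 + t(3, N(0))*117 = 105 + (-3 + 11*(-1*0) + I*3*√3)*117 = 105 + (-3 + 11*0 + 3*I*√3)*117 = 105 + (-3 + 0 + 3*I*√3)*117 = 105 + (-3 + 3*I*√3)*117 = 105 + (-351 + 351*I*√3) = -246 + 351*I*√3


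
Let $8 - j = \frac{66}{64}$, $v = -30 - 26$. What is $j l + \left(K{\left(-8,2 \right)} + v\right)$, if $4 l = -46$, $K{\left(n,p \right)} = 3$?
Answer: $- \frac{8521}{64} \approx -133.14$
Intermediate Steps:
$v = -56$
$j = \frac{223}{32}$ ($j = 8 - \frac{66}{64} = 8 - 66 \cdot \frac{1}{64} = 8 - \frac{33}{32} = \frac{223}{32} \approx 6.9688$)
$l = - \frac{23}{2}$ ($l = \frac{1}{4} \left(-46\right) = - \frac{23}{2} \approx -11.5$)
$j l + \left(K{\left(-8,2 \right)} + v\right) = \frac{223}{32} \left(- \frac{23}{2}\right) + \left(3 - 56\right) = - \frac{5129}{64} - 53 = - \frac{8521}{64}$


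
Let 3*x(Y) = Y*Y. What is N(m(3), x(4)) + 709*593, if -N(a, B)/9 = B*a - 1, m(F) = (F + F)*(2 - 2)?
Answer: 420446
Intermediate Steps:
m(F) = 0 (m(F) = (2*F)*0 = 0)
x(Y) = Y**2/3 (x(Y) = (Y*Y)/3 = Y**2/3)
N(a, B) = 9 - 9*B*a (N(a, B) = -9*(B*a - 1) = -9*(-1 + B*a) = 9 - 9*B*a)
N(m(3), x(4)) + 709*593 = (9 - 9*(1/3)*4**2*0) + 709*593 = (9 - 9*(1/3)*16*0) + 420437 = (9 - 9*16/3*0) + 420437 = (9 + 0) + 420437 = 9 + 420437 = 420446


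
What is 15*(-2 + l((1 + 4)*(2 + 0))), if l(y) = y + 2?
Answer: 150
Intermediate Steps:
l(y) = 2 + y
15*(-2 + l((1 + 4)*(2 + 0))) = 15*(-2 + (2 + (1 + 4)*(2 + 0))) = 15*(-2 + (2 + 5*2)) = 15*(-2 + (2 + 10)) = 15*(-2 + 12) = 15*10 = 150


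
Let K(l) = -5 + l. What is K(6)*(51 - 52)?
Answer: -1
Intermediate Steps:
K(6)*(51 - 52) = (-5 + 6)*(51 - 52) = 1*(-1) = -1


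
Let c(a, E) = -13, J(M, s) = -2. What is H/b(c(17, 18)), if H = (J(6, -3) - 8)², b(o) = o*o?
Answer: 100/169 ≈ 0.59172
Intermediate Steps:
b(o) = o²
H = 100 (H = (-2 - 8)² = (-10)² = 100)
H/b(c(17, 18)) = 100/((-13)²) = 100/169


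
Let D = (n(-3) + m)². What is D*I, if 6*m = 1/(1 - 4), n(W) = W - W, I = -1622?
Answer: -811/162 ≈ -5.0062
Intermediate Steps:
n(W) = 0
m = -1/18 (m = 1/(6*(1 - 4)) = (⅙)/(-3) = (⅙)*(-⅓) = -1/18 ≈ -0.055556)
D = 1/324 (D = (0 - 1/18)² = (-1/18)² = 1/324 ≈ 0.0030864)
D*I = (1/324)*(-1622) = -811/162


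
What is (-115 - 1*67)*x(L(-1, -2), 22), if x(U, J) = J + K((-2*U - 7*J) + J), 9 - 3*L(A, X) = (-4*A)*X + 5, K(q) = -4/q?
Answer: -20046/5 ≈ -4009.2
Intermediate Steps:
L(A, X) = 4/3 + 4*A*X/3 (L(A, X) = 3 - ((-4*A)*X + 5)/3 = 3 - (-4*A*X + 5)/3 = 3 - (5 - 4*A*X)/3 = 3 + (-5/3 + 4*A*X/3) = 4/3 + 4*A*X/3)
x(U, J) = J - 4/(-6*J - 2*U) (x(U, J) = J - 4/((-2*U - 7*J) + J) = J - 4/((-7*J - 2*U) + J) = J - 4/(-6*J - 2*U))
(-115 - 1*67)*x(L(-1, -2), 22) = (-115 - 1*67)*((2 + 22*((4/3 + (4/3)*(-1)*(-2)) + 3*22))/((4/3 + (4/3)*(-1)*(-2)) + 3*22)) = (-115 - 67)*((2 + 22*((4/3 + 8/3) + 66))/((4/3 + 8/3) + 66)) = -182*(2 + 22*(4 + 66))/(4 + 66) = -182*(2 + 22*70)/70 = -13*(2 + 1540)/5 = -13*1542/5 = -182*771/35 = -20046/5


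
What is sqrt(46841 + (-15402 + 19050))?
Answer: sqrt(50489) ≈ 224.70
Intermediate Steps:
sqrt(46841 + (-15402 + 19050)) = sqrt(46841 + 3648) = sqrt(50489)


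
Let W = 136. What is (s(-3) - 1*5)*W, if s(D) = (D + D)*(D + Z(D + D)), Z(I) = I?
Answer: 6664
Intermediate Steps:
s(D) = 6*D² (s(D) = (D + D)*(D + (D + D)) = (2*D)*(D + 2*D) = (2*D)*(3*D) = 6*D²)
(s(-3) - 1*5)*W = (6*(-3)² - 1*5)*136 = (6*9 - 5)*136 = (54 - 5)*136 = 49*136 = 6664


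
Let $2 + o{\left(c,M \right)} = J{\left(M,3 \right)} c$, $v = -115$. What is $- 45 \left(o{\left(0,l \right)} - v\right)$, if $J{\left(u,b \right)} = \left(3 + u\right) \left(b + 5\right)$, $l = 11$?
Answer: $-5085$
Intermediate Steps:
$J{\left(u,b \right)} = \left(3 + u\right) \left(5 + b\right)$
$o{\left(c,M \right)} = -2 + c \left(24 + 8 M\right)$ ($o{\left(c,M \right)} = -2 + \left(15 + 3 \cdot 3 + 5 M + 3 M\right) c = -2 + \left(15 + 9 + 5 M + 3 M\right) c = -2 + \left(24 + 8 M\right) c = -2 + c \left(24 + 8 M\right)$)
$- 45 \left(o{\left(0,l \right)} - v\right) = - 45 \left(\left(-2 + 8 \cdot 0 \left(3 + 11\right)\right) - -115\right) = - 45 \left(\left(-2 + 8 \cdot 0 \cdot 14\right) + 115\right) = - 45 \left(\left(-2 + 0\right) + 115\right) = - 45 \left(-2 + 115\right) = \left(-45\right) 113 = -5085$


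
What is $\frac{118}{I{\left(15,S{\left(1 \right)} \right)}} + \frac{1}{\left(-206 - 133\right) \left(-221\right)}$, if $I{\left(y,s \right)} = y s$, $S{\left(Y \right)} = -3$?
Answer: $- \frac{2946799}{1123785} \approx -2.6222$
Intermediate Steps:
$I{\left(y,s \right)} = s y$
$\frac{118}{I{\left(15,S{\left(1 \right)} \right)}} + \frac{1}{\left(-206 - 133\right) \left(-221\right)} = \frac{118}{\left(-3\right) 15} + \frac{1}{\left(-206 - 133\right) \left(-221\right)} = \frac{118}{-45} + \frac{1}{-339} \left(- \frac{1}{221}\right) = 118 \left(- \frac{1}{45}\right) - - \frac{1}{74919} = - \frac{118}{45} + \frac{1}{74919} = - \frac{2946799}{1123785}$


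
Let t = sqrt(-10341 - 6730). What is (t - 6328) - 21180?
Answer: -27508 + I*sqrt(17071) ≈ -27508.0 + 130.66*I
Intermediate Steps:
t = I*sqrt(17071) (t = sqrt(-17071) = I*sqrt(17071) ≈ 130.66*I)
(t - 6328) - 21180 = (I*sqrt(17071) - 6328) - 21180 = (-6328 + I*sqrt(17071)) - 21180 = -27508 + I*sqrt(17071)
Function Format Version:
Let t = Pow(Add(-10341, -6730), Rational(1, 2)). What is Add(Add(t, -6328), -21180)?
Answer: Add(-27508, Mul(I, Pow(17071, Rational(1, 2)))) ≈ Add(-27508., Mul(130.66, I))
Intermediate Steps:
t = Mul(I, Pow(17071, Rational(1, 2))) (t = Pow(-17071, Rational(1, 2)) = Mul(I, Pow(17071, Rational(1, 2))) ≈ Mul(130.66, I))
Add(Add(t, -6328), -21180) = Add(Add(Mul(I, Pow(17071, Rational(1, 2))), -6328), -21180) = Add(Add(-6328, Mul(I, Pow(17071, Rational(1, 2)))), -21180) = Add(-27508, Mul(I, Pow(17071, Rational(1, 2))))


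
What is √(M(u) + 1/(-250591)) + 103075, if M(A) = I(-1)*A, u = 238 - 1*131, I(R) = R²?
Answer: 103075 + 2*√13882552939/22781 ≈ 1.0309e+5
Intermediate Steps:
u = 107 (u = 238 - 131 = 107)
M(A) = A (M(A) = (-1)²*A = 1*A = A)
√(M(u) + 1/(-250591)) + 103075 = √(107 + 1/(-250591)) + 103075 = √(107 - 1/250591) + 103075 = √(26813236/250591) + 103075 = 2*√13882552939/22781 + 103075 = 103075 + 2*√13882552939/22781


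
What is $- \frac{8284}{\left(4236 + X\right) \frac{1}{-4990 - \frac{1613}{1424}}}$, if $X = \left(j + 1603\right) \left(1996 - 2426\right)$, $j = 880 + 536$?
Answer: $- \frac{14719369483}{460640504} \approx -31.954$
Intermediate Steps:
$j = 1416$
$X = -1298170$ ($X = \left(1416 + 1603\right) \left(1996 - 2426\right) = 3019 \left(-430\right) = -1298170$)
$- \frac{8284}{\left(4236 + X\right) \frac{1}{-4990 - \frac{1613}{1424}}} = - \frac{8284}{\left(4236 - 1298170\right) \frac{1}{-4990 - \frac{1613}{1424}}} = - \frac{8284}{\left(-1293934\right) \frac{1}{-4990 - \frac{1613}{1424}}} = - \frac{8284}{\left(-1293934\right) \frac{1}{- \frac{7107373}{1424}}} = - \frac{8284}{\left(-1293934\right) \left(- \frac{1424}{7107373}\right)} = - \frac{8284}{\frac{1842562016}{7107373}} = \left(-8284\right) \frac{7107373}{1842562016} = - \frac{14719369483}{460640504}$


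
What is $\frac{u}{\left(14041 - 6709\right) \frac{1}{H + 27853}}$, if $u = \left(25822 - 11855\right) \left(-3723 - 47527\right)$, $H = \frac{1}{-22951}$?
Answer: $- \frac{38131979272155625}{14023061} \approx -2.7192 \cdot 10^{9}$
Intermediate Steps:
$H = - \frac{1}{22951} \approx -4.3571 \cdot 10^{-5}$
$u = -715808750$ ($u = 13967 \left(-51250\right) = -715808750$)
$\frac{u}{\left(14041 - 6709\right) \frac{1}{H + 27853}} = - \frac{715808750}{\left(14041 - 6709\right) \frac{1}{- \frac{1}{22951} + 27853}} = - \frac{715808750}{7332 \frac{1}{\frac{639254202}{22951}}} = - \frac{715808750}{7332 \cdot \frac{22951}{639254202}} = - \frac{715808750}{\frac{28046122}{106542367}} = \left(-715808750\right) \frac{106542367}{28046122} = - \frac{38131979272155625}{14023061}$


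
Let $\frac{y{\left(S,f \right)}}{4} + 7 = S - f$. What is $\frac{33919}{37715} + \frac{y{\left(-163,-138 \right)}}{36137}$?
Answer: $\frac{1220903383}{1362906955} \approx 0.89581$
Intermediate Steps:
$y{\left(S,f \right)} = -28 - 4 f + 4 S$ ($y{\left(S,f \right)} = -28 + 4 \left(S - f\right) = -28 + \left(- 4 f + 4 S\right) = -28 - 4 f + 4 S$)
$\frac{33919}{37715} + \frac{y{\left(-163,-138 \right)}}{36137} = \frac{33919}{37715} + \frac{-28 - -552 + 4 \left(-163\right)}{36137} = 33919 \cdot \frac{1}{37715} + \left(-28 + 552 - 652\right) \frac{1}{36137} = \frac{33919}{37715} - \frac{128}{36137} = \frac{1220903383}{1362906955}$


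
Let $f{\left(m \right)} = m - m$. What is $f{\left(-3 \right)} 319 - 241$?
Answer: $-241$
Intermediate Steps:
$f{\left(m \right)} = 0$
$f{\left(-3 \right)} 319 - 241 = 0 \cdot 319 - 241 = 0 - 241 = -241$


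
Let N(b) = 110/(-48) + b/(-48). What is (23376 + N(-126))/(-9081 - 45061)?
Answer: -70129/162426 ≈ -0.43176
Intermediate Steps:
N(b) = -55/24 - b/48 (N(b) = 110*(-1/48) + b*(-1/48) = -55/24 - b/48)
(23376 + N(-126))/(-9081 - 45061) = (23376 + (-55/24 - 1/48*(-126)))/(-9081 - 45061) = (23376 + (-55/24 + 21/8))/(-54142) = (23376 + ⅓)*(-1/54142) = (70129/3)*(-1/54142) = -70129/162426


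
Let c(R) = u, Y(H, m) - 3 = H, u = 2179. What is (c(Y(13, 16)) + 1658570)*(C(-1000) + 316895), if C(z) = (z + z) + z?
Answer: 521300807355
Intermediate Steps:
Y(H, m) = 3 + H
c(R) = 2179
C(z) = 3*z (C(z) = 2*z + z = 3*z)
(c(Y(13, 16)) + 1658570)*(C(-1000) + 316895) = (2179 + 1658570)*(3*(-1000) + 316895) = 1660749*(-3000 + 316895) = 1660749*313895 = 521300807355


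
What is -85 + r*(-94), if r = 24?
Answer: -2341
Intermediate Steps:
-85 + r*(-94) = -85 + 24*(-94) = -85 - 2256 = -2341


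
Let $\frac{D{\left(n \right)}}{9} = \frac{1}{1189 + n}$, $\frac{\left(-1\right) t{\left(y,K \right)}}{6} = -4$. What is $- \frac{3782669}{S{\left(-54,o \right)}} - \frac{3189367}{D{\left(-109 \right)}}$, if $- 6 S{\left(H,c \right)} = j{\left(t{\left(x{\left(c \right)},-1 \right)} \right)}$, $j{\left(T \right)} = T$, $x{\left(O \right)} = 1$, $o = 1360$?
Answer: $- \frac{1527113491}{4} \approx -3.8178 \cdot 10^{8}$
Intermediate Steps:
$t{\left(y,K \right)} = 24$ ($t{\left(y,K \right)} = \left(-6\right) \left(-4\right) = 24$)
$D{\left(n \right)} = \frac{9}{1189 + n}$
$S{\left(H,c \right)} = -4$ ($S{\left(H,c \right)} = \left(- \frac{1}{6}\right) 24 = -4$)
$- \frac{3782669}{S{\left(-54,o \right)}} - \frac{3189367}{D{\left(-109 \right)}} = - \frac{3782669}{-4} - \frac{3189367}{9 \frac{1}{1189 - 109}} = \left(-3782669\right) \left(- \frac{1}{4}\right) - \frac{3189367}{9 \cdot \frac{1}{1080}} = \frac{3782669}{4} - \frac{3189367}{9 \cdot \frac{1}{1080}} = \frac{3782669}{4} - 3189367 \frac{1}{\frac{1}{120}} = \frac{3782669}{4} - 382724040 = - \frac{1527113491}{4}$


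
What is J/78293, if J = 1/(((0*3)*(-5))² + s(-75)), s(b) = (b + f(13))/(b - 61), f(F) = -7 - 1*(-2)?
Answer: 17/782930 ≈ 2.1713e-5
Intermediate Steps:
f(F) = -5 (f(F) = -7 + 2 = -5)
s(b) = (-5 + b)/(-61 + b) (s(b) = (b - 5)/(b - 61) = (-5 + b)/(-61 + b))
J = 17/10 (J = 1/(((0*3)*(-5))² + (-5 - 75)/(-61 - 75)) = 1/((0*(-5))² - 80/(-136)) = 1/(0² - 1/136*(-80)) = 1/(0 + 10/17) = 1/(10/17) = 17/10 ≈ 1.7000)
J/78293 = (17/10)/78293 = (17/10)*(1/78293) = 17/782930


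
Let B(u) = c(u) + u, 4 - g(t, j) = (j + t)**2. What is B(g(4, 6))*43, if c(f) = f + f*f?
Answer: 388032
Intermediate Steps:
g(t, j) = 4 - (j + t)**2
c(f) = f + f**2
B(u) = u + u*(1 + u) (B(u) = u*(1 + u) + u = u + u*(1 + u))
B(g(4, 6))*43 = ((4 - (6 + 4)**2)*(2 + (4 - (6 + 4)**2)))*43 = ((4 - 1*10**2)*(2 + (4 - 1*10**2)))*43 = ((4 - 1*100)*(2 + (4 - 1*100)))*43 = ((4 - 100)*(2 + (4 - 100)))*43 = -96*(2 - 96)*43 = -96*(-94)*43 = 9024*43 = 388032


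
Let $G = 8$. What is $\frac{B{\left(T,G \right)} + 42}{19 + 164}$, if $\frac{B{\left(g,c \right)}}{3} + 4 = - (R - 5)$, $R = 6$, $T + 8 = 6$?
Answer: $\frac{9}{61} \approx 0.14754$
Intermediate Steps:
$T = -2$ ($T = -8 + 6 = -2$)
$B{\left(g,c \right)} = -15$ ($B{\left(g,c \right)} = -12 + 3 \left(- (6 - 5)\right) = -12 + 3 \left(\left(-1\right) 1\right) = -12 + 3 \left(-1\right) = -12 - 3 = -15$)
$\frac{B{\left(T,G \right)} + 42}{19 + 164} = \frac{-15 + 42}{19 + 164} = \frac{27}{183} = 27 \cdot \frac{1}{183} = \frac{9}{61}$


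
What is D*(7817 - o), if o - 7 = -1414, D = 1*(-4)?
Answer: -36896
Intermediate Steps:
D = -4
o = -1407 (o = 7 - 1414 = -1407)
D*(7817 - o) = -4*(7817 - 1*(-1407)) = -4*(7817 + 1407) = -4*9224 = -36896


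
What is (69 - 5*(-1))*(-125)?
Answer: -9250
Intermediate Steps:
(69 - 5*(-1))*(-125) = (69 + 5)*(-125) = 74*(-125) = -9250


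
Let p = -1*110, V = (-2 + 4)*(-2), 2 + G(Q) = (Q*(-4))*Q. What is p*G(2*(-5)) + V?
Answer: 44216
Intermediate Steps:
G(Q) = -2 - 4*Q² (G(Q) = -2 + (Q*(-4))*Q = -2 + (-4*Q)*Q = -2 - 4*Q²)
V = -4 (V = 2*(-2) = -4)
p = -110
p*G(2*(-5)) + V = -110*(-2 - 4*(2*(-5))²) - 4 = -110*(-2 - 4*(-10)²) - 4 = -110*(-2 - 4*100) - 4 = -110*(-2 - 400) - 4 = -110*(-402) - 4 = 44220 - 4 = 44216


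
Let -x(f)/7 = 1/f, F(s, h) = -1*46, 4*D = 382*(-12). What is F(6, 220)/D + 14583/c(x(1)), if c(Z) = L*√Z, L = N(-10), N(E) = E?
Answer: 23/573 + 14583*I*√7/70 ≈ 0.04014 + 551.19*I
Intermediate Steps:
D = -1146 (D = (382*(-12))/4 = (¼)*(-4584) = -1146)
F(s, h) = -46
L = -10
x(f) = -7/f
c(Z) = -10*√Z
F(6, 220)/D + 14583/c(x(1)) = -46/(-1146) + 14583/((-10*√(-7))) = -46*(-1/1146) + 14583/((-10*I*√7)) = 23/573 + 14583/((-10*I*√7)) = 23/573 + 14583*(I*√7/70) = 23/573 + 14583*I*√7/70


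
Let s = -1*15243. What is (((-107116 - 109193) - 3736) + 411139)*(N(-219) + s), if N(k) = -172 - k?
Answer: -2903864424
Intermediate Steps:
s = -15243
(((-107116 - 109193) - 3736) + 411139)*(N(-219) + s) = (((-107116 - 109193) - 3736) + 411139)*((-172 - 1*(-219)) - 15243) = ((-216309 - 3736) + 411139)*((-172 + 219) - 15243) = (-220045 + 411139)*(47 - 15243) = 191094*(-15196) = -2903864424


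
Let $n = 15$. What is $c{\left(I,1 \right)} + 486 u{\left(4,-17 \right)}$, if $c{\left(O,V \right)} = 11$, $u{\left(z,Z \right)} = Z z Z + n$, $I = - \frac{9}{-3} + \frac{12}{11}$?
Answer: $569117$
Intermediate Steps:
$I = \frac{45}{11}$ ($I = \left(-9\right) \left(- \frac{1}{3}\right) + 12 \cdot \frac{1}{11} = 3 + \frac{12}{11} = \frac{45}{11} \approx 4.0909$)
$u{\left(z,Z \right)} = 15 + z Z^{2}$ ($u{\left(z,Z \right)} = Z z Z + 15 = z Z^{2} + 15 = 15 + z Z^{2}$)
$c{\left(I,1 \right)} + 486 u{\left(4,-17 \right)} = 11 + 486 \left(15 + 4 \left(-17\right)^{2}\right) = 11 + 486 \left(15 + 4 \cdot 289\right) = 11 + 486 \left(15 + 1156\right) = 11 + 486 \cdot 1171 = 11 + 569106 = 569117$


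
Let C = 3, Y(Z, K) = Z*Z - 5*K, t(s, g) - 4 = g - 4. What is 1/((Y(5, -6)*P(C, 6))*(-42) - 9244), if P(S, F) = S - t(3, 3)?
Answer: -1/9244 ≈ -0.00010818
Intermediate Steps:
t(s, g) = g (t(s, g) = 4 + (g - 4) = 4 + (-4 + g) = g)
Y(Z, K) = Z**2 - 5*K
P(S, F) = -3 + S (P(S, F) = S - 1*3 = S - 3 = -3 + S)
1/((Y(5, -6)*P(C, 6))*(-42) - 9244) = 1/(((5**2 - 5*(-6))*(-3 + 3))*(-42) - 9244) = 1/(((25 + 30)*0)*(-42) - 9244) = 1/((55*0)*(-42) - 9244) = 1/(0*(-42) - 9244) = 1/(0 - 9244) = 1/(-9244) = -1/9244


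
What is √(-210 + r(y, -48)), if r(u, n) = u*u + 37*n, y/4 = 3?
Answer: I*√1842 ≈ 42.919*I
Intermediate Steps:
y = 12 (y = 4*3 = 12)
r(u, n) = u² + 37*n
√(-210 + r(y, -48)) = √(-210 + (12² + 37*(-48))) = √(-210 + (144 - 1776)) = √(-210 - 1632) = √(-1842) = I*√1842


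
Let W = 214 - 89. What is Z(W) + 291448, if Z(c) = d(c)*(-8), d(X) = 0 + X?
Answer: 290448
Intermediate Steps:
W = 125
d(X) = X
Z(c) = -8*c (Z(c) = c*(-8) = -8*c)
Z(W) + 291448 = -8*125 + 291448 = -1000 + 291448 = 290448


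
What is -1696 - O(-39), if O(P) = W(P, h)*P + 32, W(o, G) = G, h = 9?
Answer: -1377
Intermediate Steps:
O(P) = 32 + 9*P (O(P) = 9*P + 32 = 32 + 9*P)
-1696 - O(-39) = -1696 - (32 + 9*(-39)) = -1696 - (32 - 351) = -1696 - 1*(-319) = -1696 + 319 = -1377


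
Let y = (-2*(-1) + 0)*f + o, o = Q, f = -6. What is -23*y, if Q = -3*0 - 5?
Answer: 391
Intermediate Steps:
Q = -5 (Q = 0 - 5 = -5)
o = -5
y = -17 (y = (-2*(-1) + 0)*(-6) - 5 = (2 + 0)*(-6) - 5 = 2*(-6) - 5 = -12 - 5 = -17)
-23*y = -23*(-17) = 391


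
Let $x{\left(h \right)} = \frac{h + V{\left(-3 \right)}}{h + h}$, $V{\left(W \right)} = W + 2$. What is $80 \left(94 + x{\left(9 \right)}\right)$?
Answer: $\frac{68000}{9} \approx 7555.6$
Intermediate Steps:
$V{\left(W \right)} = 2 + W$
$x{\left(h \right)} = \frac{-1 + h}{2 h}$ ($x{\left(h \right)} = \frac{h + \left(2 - 3\right)}{h + h} = \frac{h - 1}{2 h} = \left(-1 + h\right) \frac{1}{2 h} = \frac{-1 + h}{2 h}$)
$80 \left(94 + x{\left(9 \right)}\right) = 80 \left(94 + \frac{-1 + 9}{2 \cdot 9}\right) = 80 \left(94 + \frac{1}{2} \cdot \frac{1}{9} \cdot 8\right) = 80 \left(94 + \frac{4}{9}\right) = 80 \cdot \frac{850}{9} = \frac{68000}{9}$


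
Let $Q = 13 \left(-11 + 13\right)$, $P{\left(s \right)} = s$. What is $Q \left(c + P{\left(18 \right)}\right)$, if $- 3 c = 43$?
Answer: $\frac{286}{3} \approx 95.333$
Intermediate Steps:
$Q = 26$ ($Q = 13 \cdot 2 = 26$)
$c = - \frac{43}{3}$ ($c = \left(- \frac{1}{3}\right) 43 = - \frac{43}{3} \approx -14.333$)
$Q \left(c + P{\left(18 \right)}\right) = 26 \left(- \frac{43}{3} + 18\right) = 26 \cdot \frac{11}{3} = \frac{286}{3}$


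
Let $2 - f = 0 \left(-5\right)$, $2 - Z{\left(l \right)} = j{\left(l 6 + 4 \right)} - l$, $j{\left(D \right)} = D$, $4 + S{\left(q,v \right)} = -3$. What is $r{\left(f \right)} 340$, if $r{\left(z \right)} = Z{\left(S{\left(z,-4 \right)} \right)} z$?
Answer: $22440$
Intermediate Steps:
$S{\left(q,v \right)} = -7$ ($S{\left(q,v \right)} = -4 - 3 = -7$)
$Z{\left(l \right)} = -2 - 5 l$ ($Z{\left(l \right)} = 2 - \left(\left(l 6 + 4\right) - l\right) = 2 - \left(\left(6 l + 4\right) - l\right) = 2 - \left(\left(4 + 6 l\right) - l\right) = 2 - \left(4 + 5 l\right) = -2 - 5 l$)
$f = 2$ ($f = 2 - 0 \left(-5\right) = 2 - 0 = 2 + 0 = 2$)
$r{\left(z \right)} = 33 z$ ($r{\left(z \right)} = \left(-2 - -35\right) z = \left(-2 + 35\right) z = 33 z$)
$r{\left(f \right)} 340 = 33 \cdot 2 \cdot 340 = 66 \cdot 340 = 22440$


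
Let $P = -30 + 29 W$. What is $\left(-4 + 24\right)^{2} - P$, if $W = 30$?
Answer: $-440$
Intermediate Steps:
$P = 840$ ($P = -30 + 29 \cdot 30 = -30 + 870 = 840$)
$\left(-4 + 24\right)^{2} - P = \left(-4 + 24\right)^{2} - 840 = 20^{2} - 840 = 400 - 840 = -440$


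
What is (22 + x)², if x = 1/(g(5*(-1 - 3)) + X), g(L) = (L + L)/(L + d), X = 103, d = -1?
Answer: 2350989169/4853209 ≈ 484.42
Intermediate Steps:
g(L) = 2*L/(-1 + L) (g(L) = (L + L)/(L - 1) = (2*L)/(-1 + L) = 2*L/(-1 + L))
x = 21/2203 (x = 1/(2*(5*(-1 - 3))/(-1 + 5*(-1 - 3)) + 103) = 1/(2*(5*(-4))/(-1 + 5*(-4)) + 103) = 1/(2*(-20)/(-1 - 20) + 103) = 1/(2*(-20)/(-21) + 103) = 1/(2*(-20)*(-1/21) + 103) = 1/(40/21 + 103) = 1/(2203/21) = 21/2203 ≈ 0.0095325)
(22 + x)² = (22 + 21/2203)² = (48487/2203)² = 2350989169/4853209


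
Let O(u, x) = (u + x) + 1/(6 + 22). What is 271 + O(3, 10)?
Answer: 7953/28 ≈ 284.04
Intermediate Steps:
O(u, x) = 1/28 + u + x (O(u, x) = (u + x) + 1/28 = 1/28 + u + x)
271 + O(3, 10) = 271 + (1/28 + 3 + 10) = 271 + 365/28 = 7953/28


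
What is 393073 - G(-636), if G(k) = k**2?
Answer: -11423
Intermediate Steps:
393073 - G(-636) = 393073 - 1*(-636)**2 = 393073 - 1*404496 = 393073 - 404496 = -11423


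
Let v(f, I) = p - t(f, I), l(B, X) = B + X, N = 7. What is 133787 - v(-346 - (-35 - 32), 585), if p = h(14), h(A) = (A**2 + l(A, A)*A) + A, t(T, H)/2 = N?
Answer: 133199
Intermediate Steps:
t(T, H) = 14 (t(T, H) = 2*7 = 14)
h(A) = A + 3*A**2 (h(A) = (A**2 + (A + A)*A) + A = (A**2 + (2*A)*A) + A = (A**2 + 2*A**2) + A = 3*A**2 + A = A + 3*A**2)
p = 602 (p = 14*(1 + 3*14) = 14*(1 + 42) = 14*43 = 602)
v(f, I) = 588 (v(f, I) = 602 - 1*14 = 602 - 14 = 588)
133787 - v(-346 - (-35 - 32), 585) = 133787 - 1*588 = 133787 - 588 = 133199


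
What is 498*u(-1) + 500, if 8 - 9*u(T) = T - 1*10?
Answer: 4654/3 ≈ 1551.3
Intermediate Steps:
u(T) = 2 - T/9 (u(T) = 8/9 - (T - 1*10)/9 = 8/9 - (T - 10)/9 = 8/9 - (-10 + T)/9 = 8/9 + (10/9 - T/9) = 2 - T/9)
498*u(-1) + 500 = 498*(2 - ⅑*(-1)) + 500 = 498*(2 + ⅑) + 500 = 498*(19/9) + 500 = 3154/3 + 500 = 4654/3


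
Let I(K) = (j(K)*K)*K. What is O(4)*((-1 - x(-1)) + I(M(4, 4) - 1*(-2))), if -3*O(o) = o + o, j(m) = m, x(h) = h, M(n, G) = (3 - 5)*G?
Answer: 576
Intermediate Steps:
M(n, G) = -2*G
I(K) = K³ (I(K) = (K*K)*K = K²*K = K³)
O(o) = -2*o/3 (O(o) = -(o + o)/3 = -2*o/3)
O(4)*((-1 - x(-1)) + I(M(4, 4) - 1*(-2))) = (-⅔*4)*((-1 - 1*(-1)) + (-2*4 - 1*(-2))³) = -8*((-1 + 1) + (-8 + 2)³)/3 = -8*(0 + (-6)³)/3 = -8*(0 - 216)/3 = -8/3*(-216) = 576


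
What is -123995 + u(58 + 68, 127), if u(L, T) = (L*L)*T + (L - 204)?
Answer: 1892179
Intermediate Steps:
u(L, T) = -204 + L + T*L**2 (u(L, T) = L**2*T + (-204 + L) = T*L**2 + (-204 + L) = -204 + L + T*L**2)
-123995 + u(58 + 68, 127) = -123995 + (-204 + (58 + 68) + 127*(58 + 68)**2) = -123995 + (-204 + 126 + 127*126**2) = -123995 + (-204 + 126 + 127*15876) = -123995 + (-204 + 126 + 2016252) = -123995 + 2016174 = 1892179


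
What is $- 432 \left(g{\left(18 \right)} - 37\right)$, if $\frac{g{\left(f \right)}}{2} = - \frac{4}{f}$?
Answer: $16176$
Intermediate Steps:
$g{\left(f \right)} = - \frac{8}{f}$ ($g{\left(f \right)} = 2 \left(- \frac{4}{f}\right) = - \frac{8}{f}$)
$- 432 \left(g{\left(18 \right)} - 37\right) = - 432 \left(- \frac{8}{18} - 37\right) = - 432 \left(\left(-8\right) \frac{1}{18} - 37\right) = - 432 \left(- \frac{4}{9} - 37\right) = \left(-432\right) \left(- \frac{337}{9}\right) = 16176$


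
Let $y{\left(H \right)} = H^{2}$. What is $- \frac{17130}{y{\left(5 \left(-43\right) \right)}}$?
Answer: $- \frac{3426}{9245} \approx -0.37058$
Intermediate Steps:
$- \frac{17130}{y{\left(5 \left(-43\right) \right)}} = - \frac{17130}{\left(5 \left(-43\right)\right)^{2}} = - \frac{17130}{\left(-215\right)^{2}} = - \frac{17130}{46225} = \left(-17130\right) \frac{1}{46225} = - \frac{3426}{9245}$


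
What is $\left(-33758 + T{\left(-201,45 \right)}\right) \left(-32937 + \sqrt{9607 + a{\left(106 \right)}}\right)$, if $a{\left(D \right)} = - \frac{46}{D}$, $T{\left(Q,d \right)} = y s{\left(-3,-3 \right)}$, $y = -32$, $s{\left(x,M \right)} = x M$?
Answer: $1121373102 - \frac{204276 \sqrt{749579}}{53} \approx 1.118 \cdot 10^{9}$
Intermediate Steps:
$s{\left(x,M \right)} = M x$
$T{\left(Q,d \right)} = -288$ ($T{\left(Q,d \right)} = - 32 \left(\left(-3\right) \left(-3\right)\right) = \left(-32\right) 9 = -288$)
$\left(-33758 + T{\left(-201,45 \right)}\right) \left(-32937 + \sqrt{9607 + a{\left(106 \right)}}\right) = \left(-33758 - 288\right) \left(-32937 + \sqrt{9607 - \frac{46}{106}}\right) = - 34046 \left(-32937 + \sqrt{9607 - \frac{23}{53}}\right) = - 34046 \left(-32937 + \sqrt{\frac{509148}{53}}\right) = - 34046 \left(-32937 + \frac{6 \sqrt{749579}}{53}\right) = 1121373102 - \frac{204276 \sqrt{749579}}{53}$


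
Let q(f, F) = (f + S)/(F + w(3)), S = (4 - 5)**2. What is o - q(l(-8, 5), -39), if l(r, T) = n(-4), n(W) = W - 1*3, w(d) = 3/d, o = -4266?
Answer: -81057/19 ≈ -4266.2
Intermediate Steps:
n(W) = -3 + W (n(W) = W - 3 = -3 + W)
S = 1 (S = (-1)**2 = 1)
l(r, T) = -7 (l(r, T) = -3 - 4 = -7)
q(f, F) = (1 + f)/(1 + F) (q(f, F) = (f + 1)/(F + 3/3) = (1 + f)/(F + 3*(1/3)) = (1 + f)/(F + 1) = (1 + f)/(1 + F))
o - q(l(-8, 5), -39) = -4266 - (1 - 7)/(1 - 39) = -4266 - (-6)/(-38) = -4266 - (-1)*(-6)/38 = -4266 - 1*3/19 = -4266 - 3/19 = -81057/19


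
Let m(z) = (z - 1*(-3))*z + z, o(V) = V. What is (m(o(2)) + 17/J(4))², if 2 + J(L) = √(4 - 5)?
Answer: 387/25 - 884*I/25 ≈ 15.48 - 35.36*I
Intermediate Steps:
m(z) = z + z*(3 + z) (m(z) = (z + 3)*z + z = (3 + z)*z + z = z*(3 + z) + z = z + z*(3 + z))
J(L) = -2 + I (J(L) = -2 + √(4 - 5) = -2 + √(-1) = -2 + I)
(m(o(2)) + 17/J(4))² = (2*(4 + 2) + 17/(-2 + I))² = (2*6 + 17*((-2 - I)/5))² = (12 + 17*(-2 - I)/5)²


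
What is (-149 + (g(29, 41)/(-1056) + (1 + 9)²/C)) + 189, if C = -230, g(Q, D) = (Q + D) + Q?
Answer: 29051/736 ≈ 39.471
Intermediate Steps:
g(Q, D) = D + 2*Q (g(Q, D) = (D + Q) + Q = D + 2*Q)
(-149 + (g(29, 41)/(-1056) + (1 + 9)²/C)) + 189 = (-149 + ((41 + 2*29)/(-1056) + (1 + 9)²/(-230))) + 189 = (-149 + ((41 + 58)*(-1/1056) + 10²*(-1/230))) + 189 = (-149 + (99*(-1/1056) + 100*(-1/230))) + 189 = (-149 + (-3/32 - 10/23)) + 189 = (-149 - 389/736) + 189 = -110053/736 + 189 = 29051/736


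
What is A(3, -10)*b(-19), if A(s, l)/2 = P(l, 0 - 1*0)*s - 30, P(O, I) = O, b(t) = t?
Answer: 2280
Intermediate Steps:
A(s, l) = -60 + 2*l*s (A(s, l) = 2*(l*s - 30) = 2*(-30 + l*s) = -60 + 2*l*s)
A(3, -10)*b(-19) = (-60 + 2*(-10)*3)*(-19) = (-60 - 60)*(-19) = -120*(-19) = 2280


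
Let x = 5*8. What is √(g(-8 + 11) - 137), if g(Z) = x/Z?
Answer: I*√1113/3 ≈ 11.121*I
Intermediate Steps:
x = 40
g(Z) = 40/Z
√(g(-8 + 11) - 137) = √(40/(-8 + 11) - 137) = √(40/3 - 137) = √(-371/3) = I*√1113/3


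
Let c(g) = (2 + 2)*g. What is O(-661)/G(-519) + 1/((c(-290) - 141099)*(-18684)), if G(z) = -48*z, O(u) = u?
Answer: -282099593/10631868624 ≈ -0.026533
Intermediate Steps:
c(g) = 4*g
O(-661)/G(-519) + 1/((c(-290) - 141099)*(-18684)) = -661/((-48*(-519))) + 1/((4*(-290) - 141099)*(-18684)) = -661/24912 - 1/18684/(-1160 - 141099) = -661*1/24912 - 1/18684/(-142259) = -661/24912 - 1/142259*(-1/18684) = -661/24912 + 1/2657967156 = -282099593/10631868624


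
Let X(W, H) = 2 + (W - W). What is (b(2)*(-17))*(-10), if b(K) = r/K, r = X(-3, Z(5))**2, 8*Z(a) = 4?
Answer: 340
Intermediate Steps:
Z(a) = 1/2 (Z(a) = (1/8)*4 = 1/2)
X(W, H) = 2 (X(W, H) = 2 + 0 = 2)
r = 4 (r = 2**2 = 4)
b(K) = 4/K
(b(2)*(-17))*(-10) = ((4/2)*(-17))*(-10) = ((4*(1/2))*(-17))*(-10) = (2*(-17))*(-10) = -34*(-10) = 340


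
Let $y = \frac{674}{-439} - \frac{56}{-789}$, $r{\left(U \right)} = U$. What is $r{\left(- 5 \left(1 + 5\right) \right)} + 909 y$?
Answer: $- \frac{157145916}{115457} \approx -1361.1$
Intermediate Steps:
$y = - \frac{507202}{346371}$ ($y = 674 \left(- \frac{1}{439}\right) - - \frac{56}{789} = - \frac{674}{439} + \frac{56}{789} = - \frac{507202}{346371} \approx -1.4643$)
$r{\left(- 5 \left(1 + 5\right) \right)} + 909 y = - 5 \left(1 + 5\right) + 909 \left(- \frac{507202}{346371}\right) = \left(-5\right) 6 - \frac{153682206}{115457} = -30 - \frac{153682206}{115457} = - \frac{157145916}{115457}$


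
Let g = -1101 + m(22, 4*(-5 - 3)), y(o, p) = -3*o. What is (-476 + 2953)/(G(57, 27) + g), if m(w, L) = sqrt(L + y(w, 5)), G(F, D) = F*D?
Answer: 542463/95971 - 17339*I*sqrt(2)/191942 ≈ 5.6524 - 0.12775*I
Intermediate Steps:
G(F, D) = D*F
m(w, L) = sqrt(L - 3*w)
g = -1101 + 7*I*sqrt(2) (g = -1101 + sqrt(4*(-5 - 3) - 3*22) = -1101 + sqrt(4*(-8) - 66) = -1101 + sqrt(-32 - 66) = -1101 + sqrt(-98) = -1101 + 7*I*sqrt(2) ≈ -1101.0 + 9.8995*I)
(-476 + 2953)/(G(57, 27) + g) = (-476 + 2953)/(27*57 + (-1101 + 7*I*sqrt(2))) = 2477/(1539 + (-1101 + 7*I*sqrt(2))) = 2477/(438 + 7*I*sqrt(2))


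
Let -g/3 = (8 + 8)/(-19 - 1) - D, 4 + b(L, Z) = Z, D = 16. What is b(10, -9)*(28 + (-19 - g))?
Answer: 2691/5 ≈ 538.20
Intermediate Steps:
b(L, Z) = -4 + Z
g = 252/5 (g = -3*((8 + 8)/(-19 - 1) - 1*16) = -3*(16/(-20) - 16) = -3*(16*(-1/20) - 16) = -3*(-⅘ - 16) = -3*(-84/5) = 252/5 ≈ 50.400)
b(10, -9)*(28 + (-19 - g)) = (-4 - 9)*(28 + (-19 - 1*252/5)) = -13*(28 + (-19 - 252/5)) = -13*(28 - 347/5) = -13*(-207/5) = 2691/5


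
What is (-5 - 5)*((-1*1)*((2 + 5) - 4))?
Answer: 30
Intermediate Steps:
(-5 - 5)*((-1*1)*((2 + 5) - 4)) = -(-10)*(7 - 4) = -(-10)*3 = -10*(-3) = 30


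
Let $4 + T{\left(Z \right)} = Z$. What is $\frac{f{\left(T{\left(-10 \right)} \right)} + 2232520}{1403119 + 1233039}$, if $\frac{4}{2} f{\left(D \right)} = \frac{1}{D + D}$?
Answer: $\frac{125021119}{147624848} \approx 0.84688$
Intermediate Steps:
$T{\left(Z \right)} = -4 + Z$
$f{\left(D \right)} = \frac{1}{4 D}$ ($f{\left(D \right)} = \frac{1}{2 \left(D + D\right)} = \frac{1}{2 \cdot 2 D} = \frac{\frac{1}{2} \frac{1}{D}}{2} = \frac{1}{4 D}$)
$\frac{f{\left(T{\left(-10 \right)} \right)} + 2232520}{1403119 + 1233039} = \frac{\frac{1}{4 \left(-4 - 10\right)} + 2232520}{1403119 + 1233039} = \frac{\frac{1}{4 \left(-14\right)} + 2232520}{2636158} = \left(\frac{1}{4} \left(- \frac{1}{14}\right) + 2232520\right) \frac{1}{2636158} = \left(- \frac{1}{56} + 2232520\right) \frac{1}{2636158} = \frac{125021119}{56} \cdot \frac{1}{2636158} = \frac{125021119}{147624848}$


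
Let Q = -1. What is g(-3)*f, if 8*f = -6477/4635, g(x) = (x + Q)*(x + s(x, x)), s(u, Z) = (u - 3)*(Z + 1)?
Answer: 6477/1030 ≈ 6.2883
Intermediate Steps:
s(u, Z) = (1 + Z)*(-3 + u) (s(u, Z) = (-3 + u)*(1 + Z) = (1 + Z)*(-3 + u))
g(x) = (-1 + x)*(-3 + x**2 - x) (g(x) = (x - 1)*(x + (-3 + x - 3*x + x*x)) = (-1 + x)*(x + (-3 + x - 3*x + x**2)) = (-1 + x)*(x + (-3 + x**2 - 2*x)) = (-1 + x)*(-3 + x**2 - x))
f = -2159/12360 (f = (-6477/4635)/8 = (-6477*1/4635)/8 = (1/8)*(-2159/1545) = -2159/12360 ≈ -0.17468)
g(-3)*f = (3 - 3 - 3*(-3 + (-3)**2 - 2*(-3)))*(-2159/12360) = (3 - 3 - 3*(-3 + 9 + 6))*(-2159/12360) = (3 - 3 - 3*12)*(-2159/12360) = (3 - 3 - 36)*(-2159/12360) = -36*(-2159/12360) = 6477/1030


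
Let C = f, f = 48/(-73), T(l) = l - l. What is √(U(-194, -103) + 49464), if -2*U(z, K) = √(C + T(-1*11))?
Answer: √(263593656 - 146*I*√219)/73 ≈ 222.41 - 0.0009115*I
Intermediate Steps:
T(l) = 0
f = -48/73 (f = 48*(-1/73) = -48/73 ≈ -0.65753)
C = -48/73 ≈ -0.65753
U(z, K) = -2*I*√219/73 (U(z, K) = -√(-48/73 + 0)/2 = -2*I*√219/73)
√(U(-194, -103) + 49464) = √(-2*I*√219/73 + 49464) = √(49464 - 2*I*√219/73)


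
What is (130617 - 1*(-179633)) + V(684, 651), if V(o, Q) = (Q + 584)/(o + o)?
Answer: 22338065/72 ≈ 3.1025e+5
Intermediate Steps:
V(o, Q) = (584 + Q)/(2*o) (V(o, Q) = (584 + Q)/((2*o)) = (584 + Q)*(1/(2*o)) = (584 + Q)/(2*o))
(130617 - 1*(-179633)) + V(684, 651) = (130617 - 1*(-179633)) + (½)*(584 + 651)/684 = (130617 + 179633) + (½)*(1/684)*1235 = 310250 + 65/72 = 22338065/72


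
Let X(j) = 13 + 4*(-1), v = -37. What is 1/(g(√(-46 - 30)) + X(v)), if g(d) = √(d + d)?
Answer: 1/(9 + 2*19^(¼)*√I) ≈ 0.078852 - 0.019478*I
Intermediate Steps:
X(j) = 9 (X(j) = 13 - 4 = 9)
g(d) = √2*√d (g(d) = √(2*d) = √2*√d)
1/(g(√(-46 - 30)) + X(v)) = 1/(√2*√(√(-46 - 30)) + 9) = 1/(√2*√(√(-76)) + 9) = 1/(√2*√(2*I*√19) + 9) = 1/(√2*(√2*19^(¼)*√I) + 9) = 1/(2*19^(¼)*√I + 9) = 1/(9 + 2*19^(¼)*√I)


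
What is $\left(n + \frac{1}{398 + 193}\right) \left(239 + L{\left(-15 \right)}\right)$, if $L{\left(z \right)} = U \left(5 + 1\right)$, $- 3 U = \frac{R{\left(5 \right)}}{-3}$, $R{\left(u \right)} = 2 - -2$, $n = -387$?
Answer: $- \frac{165819100}{1773} \approx -93525.0$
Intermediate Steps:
$R{\left(u \right)} = 4$ ($R{\left(u \right)} = 2 + 2 = 4$)
$U = \frac{4}{9}$ ($U = - \frac{4 \frac{1}{-3}}{3} = - \frac{4 \left(- \frac{1}{3}\right)}{3} = \left(- \frac{1}{3}\right) \left(- \frac{4}{3}\right) = \frac{4}{9} \approx 0.44444$)
$L{\left(z \right)} = \frac{8}{3}$ ($L{\left(z \right)} = \frac{4 \left(5 + 1\right)}{9} = \frac{4}{9} \cdot 6 = \frac{8}{3}$)
$\left(n + \frac{1}{398 + 193}\right) \left(239 + L{\left(-15 \right)}\right) = \left(-387 + \frac{1}{398 + 193}\right) \left(239 + \frac{8}{3}\right) = \left(-387 + \frac{1}{591}\right) \frac{725}{3} = \left(- \frac{228716}{591}\right) \frac{725}{3} = - \frac{165819100}{1773}$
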